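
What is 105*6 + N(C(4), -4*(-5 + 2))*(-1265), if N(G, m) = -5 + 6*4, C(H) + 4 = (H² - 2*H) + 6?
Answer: -23405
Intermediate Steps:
C(H) = 2 + H² - 2*H (C(H) = -4 + ((H² - 2*H) + 6) = -4 + (6 + H² - 2*H) = 2 + H² - 2*H)
N(G, m) = 19 (N(G, m) = -5 + 24 = 19)
105*6 + N(C(4), -4*(-5 + 2))*(-1265) = 105*6 + 19*(-1265) = 630 - 24035 = -23405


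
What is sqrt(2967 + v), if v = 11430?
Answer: sqrt(14397) ≈ 119.99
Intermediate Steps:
sqrt(2967 + v) = sqrt(2967 + 11430) = sqrt(14397)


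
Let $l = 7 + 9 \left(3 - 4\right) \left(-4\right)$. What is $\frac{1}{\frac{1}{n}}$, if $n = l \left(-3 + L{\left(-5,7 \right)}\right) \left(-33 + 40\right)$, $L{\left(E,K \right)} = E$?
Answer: $-2408$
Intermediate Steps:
$l = 43$ ($l = 7 + 9 \left(\left(-1\right) \left(-4\right)\right) = 7 + 9 \cdot 4 = 7 + 36 = 43$)
$n = -2408$ ($n = 43 \left(-3 - 5\right) \left(-33 + 40\right) = 43 \left(\left(-8\right) 7\right) = 43 \left(-56\right) = -2408$)
$\frac{1}{\frac{1}{n}} = \frac{1}{\frac{1}{-2408}} = \frac{1}{- \frac{1}{2408}} = -2408$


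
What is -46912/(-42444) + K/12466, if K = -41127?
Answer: -290197349/132276726 ≈ -2.1939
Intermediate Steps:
-46912/(-42444) + K/12466 = -46912/(-42444) - 41127/12466 = -46912*(-1/42444) - 41127*1/12466 = 11728/10611 - 41127/12466 = -290197349/132276726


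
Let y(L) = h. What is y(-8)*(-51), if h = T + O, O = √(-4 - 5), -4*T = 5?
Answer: 255/4 - 153*I ≈ 63.75 - 153.0*I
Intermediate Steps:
T = -5/4 (T = -¼*5 = -5/4 ≈ -1.2500)
O = 3*I (O = √(-9) = 3*I ≈ 3.0*I)
h = -5/4 + 3*I ≈ -1.25 + 3.0*I
y(L) = -5/4 + 3*I
y(-8)*(-51) = (-5/4 + 3*I)*(-51) = 255/4 - 153*I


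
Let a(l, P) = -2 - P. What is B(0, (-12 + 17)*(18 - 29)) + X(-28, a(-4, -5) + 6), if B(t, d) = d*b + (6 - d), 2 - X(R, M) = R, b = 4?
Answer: -129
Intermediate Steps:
X(R, M) = 2 - R
B(t, d) = 6 + 3*d (B(t, d) = d*4 + (6 - d) = 4*d + (6 - d) = 6 + 3*d)
B(0, (-12 + 17)*(18 - 29)) + X(-28, a(-4, -5) + 6) = (6 + 3*((-12 + 17)*(18 - 29))) + (2 - 1*(-28)) = (6 + 3*(5*(-11))) + (2 + 28) = (6 + 3*(-55)) + 30 = (6 - 165) + 30 = -159 + 30 = -129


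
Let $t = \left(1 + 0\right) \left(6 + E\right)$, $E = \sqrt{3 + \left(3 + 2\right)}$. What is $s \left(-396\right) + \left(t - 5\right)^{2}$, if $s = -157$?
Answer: $62181 + 4 \sqrt{2} \approx 62187.0$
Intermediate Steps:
$E = 2 \sqrt{2}$ ($E = \sqrt{3 + 5} = \sqrt{8} = 2 \sqrt{2} \approx 2.8284$)
$t = 6 + 2 \sqrt{2}$ ($t = \left(1 + 0\right) \left(6 + 2 \sqrt{2}\right) = 1 \left(6 + 2 \sqrt{2}\right) = 6 + 2 \sqrt{2} \approx 8.8284$)
$s \left(-396\right) + \left(t - 5\right)^{2} = \left(-157\right) \left(-396\right) + \left(\left(6 + 2 \sqrt{2}\right) - 5\right)^{2} = 62172 + \left(1 + 2 \sqrt{2}\right)^{2}$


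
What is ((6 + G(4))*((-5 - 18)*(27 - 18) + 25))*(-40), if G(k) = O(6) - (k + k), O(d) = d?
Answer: 29120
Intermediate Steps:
G(k) = 6 - 2*k (G(k) = 6 - (k + k) = 6 - 2*k)
((6 + G(4))*((-5 - 18)*(27 - 18) + 25))*(-40) = ((6 + (6 - 2*4))*((-5 - 18)*(27 - 18) + 25))*(-40) = ((6 + (6 - 8))*(-23*9 + 25))*(-40) = ((6 - 2)*(-207 + 25))*(-40) = (4*(-182))*(-40) = -728*(-40) = 29120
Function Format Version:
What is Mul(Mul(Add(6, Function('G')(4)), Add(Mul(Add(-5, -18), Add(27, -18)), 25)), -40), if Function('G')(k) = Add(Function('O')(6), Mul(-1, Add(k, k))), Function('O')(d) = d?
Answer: 29120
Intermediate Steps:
Function('G')(k) = Add(6, Mul(-2, k)) (Function('G')(k) = Add(6, Mul(-1, Add(k, k))) = Add(6, Mul(-1, Mul(2, k))) = Add(6, Mul(-2, k)))
Mul(Mul(Add(6, Function('G')(4)), Add(Mul(Add(-5, -18), Add(27, -18)), 25)), -40) = Mul(Mul(Add(6, Add(6, Mul(-2, 4))), Add(Mul(Add(-5, -18), Add(27, -18)), 25)), -40) = Mul(Mul(Add(6, Add(6, -8)), Add(Mul(-23, 9), 25)), -40) = Mul(Mul(Add(6, -2), Add(-207, 25)), -40) = Mul(Mul(4, -182), -40) = Mul(-728, -40) = 29120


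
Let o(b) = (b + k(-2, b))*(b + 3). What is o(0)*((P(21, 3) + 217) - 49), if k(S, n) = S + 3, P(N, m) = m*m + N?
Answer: 594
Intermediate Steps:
P(N, m) = N + m² (P(N, m) = m² + N = N + m²)
k(S, n) = 3 + S
o(b) = (1 + b)*(3 + b) (o(b) = (b + (3 - 2))*(b + 3) = (b + 1)*(3 + b) = (1 + b)*(3 + b))
o(0)*((P(21, 3) + 217) - 49) = (3 + 0² + 4*0)*(((21 + 3²) + 217) - 49) = (3 + 0 + 0)*(((21 + 9) + 217) - 49) = 3*((30 + 217) - 49) = 3*(247 - 49) = 3*198 = 594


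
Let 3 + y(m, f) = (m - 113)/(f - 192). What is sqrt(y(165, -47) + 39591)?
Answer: 2*sqrt(565323430)/239 ≈ 198.97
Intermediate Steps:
y(m, f) = -3 + (-113 + m)/(-192 + f) (y(m, f) = -3 + (m - 113)/(f - 192) = -3 + (-113 + m)/(-192 + f))
sqrt(y(165, -47) + 39591) = sqrt((463 + 165 - 3*(-47))/(-192 - 47) + 39591) = sqrt((463 + 165 + 141)/(-239) + 39591) = sqrt(-1/239*769 + 39591) = sqrt(-769/239 + 39591) = sqrt(9461480/239) = 2*sqrt(565323430)/239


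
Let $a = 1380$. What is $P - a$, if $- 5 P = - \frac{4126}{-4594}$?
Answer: $- \frac{15851363}{11485} \approx -1380.2$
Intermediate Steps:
$P = - \frac{2063}{11485}$ ($P = - \frac{\left(-4126\right) \frac{1}{-4594}}{5} = - \frac{\left(-4126\right) \left(- \frac{1}{4594}\right)}{5} = \left(- \frac{1}{5}\right) \frac{2063}{2297} = - \frac{2063}{11485} \approx -0.17963$)
$P - a = - \frac{2063}{11485} - 1380 = - \frac{15851363}{11485}$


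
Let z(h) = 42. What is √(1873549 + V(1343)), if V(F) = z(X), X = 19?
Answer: √1873591 ≈ 1368.8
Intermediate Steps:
V(F) = 42
√(1873549 + V(1343)) = √(1873549 + 42) = √1873591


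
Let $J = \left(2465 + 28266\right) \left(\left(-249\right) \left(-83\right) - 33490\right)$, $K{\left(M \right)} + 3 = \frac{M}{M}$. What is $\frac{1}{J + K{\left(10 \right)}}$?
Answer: $- \frac{1}{394063615} \approx -2.5377 \cdot 10^{-9}$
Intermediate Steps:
$K{\left(M \right)} = -2$ ($K{\left(M \right)} = -3 + \frac{M}{M} = -3 + 1 = -2$)
$J = -394063613$ ($J = 30731 \left(20667 - 33490\right) = 30731 \left(-12823\right) = -394063613$)
$\frac{1}{J + K{\left(10 \right)}} = \frac{1}{-394063613 - 2} = \frac{1}{-394063615} = - \frac{1}{394063615}$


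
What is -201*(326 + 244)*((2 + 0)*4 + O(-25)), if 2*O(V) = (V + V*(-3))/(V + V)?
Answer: -859275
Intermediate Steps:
O(V) = -½ (O(V) = ((V + V*(-3))/(V + V))/2 = ((V - 3*V)/((2*V)))/2 = ((-2*V)*(1/(2*V)))/2 = (½)*(-1) = -½)
-201*(326 + 244)*((2 + 0)*4 + O(-25)) = -201*(326 + 244)*((2 + 0)*4 - ½) = -114570*(2*4 - ½) = -114570*(8 - ½) = -114570*15/2 = -201*4275 = -859275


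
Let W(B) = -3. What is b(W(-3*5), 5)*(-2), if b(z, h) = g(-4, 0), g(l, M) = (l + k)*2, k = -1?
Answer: 20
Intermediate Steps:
g(l, M) = -2 + 2*l (g(l, M) = (l - 1)*2 = (-1 + l)*2 = -2 + 2*l)
b(z, h) = -10 (b(z, h) = -2 + 2*(-4) = -2 - 8 = -10)
b(W(-3*5), 5)*(-2) = -10*(-2) = 20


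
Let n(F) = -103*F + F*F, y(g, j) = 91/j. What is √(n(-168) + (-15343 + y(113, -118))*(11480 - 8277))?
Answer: 13*I*√4045422202/118 ≈ 7007.2*I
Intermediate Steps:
n(F) = F² - 103*F (n(F) = -103*F + F² = F² - 103*F)
√(n(-168) + (-15343 + y(113, -118))*(11480 - 8277)) = √(-168*(-103 - 168) + (-15343 + 91/(-118))*(11480 - 8277)) = √(-168*(-271) + (-15343 + 91*(-1/118))*3203) = √(45528 + (-15343 - 91/118)*3203) = √(45528 - 1810565/118*3203) = √(45528 - 5799239695/118) = √(-5793867391/118) = 13*I*√4045422202/118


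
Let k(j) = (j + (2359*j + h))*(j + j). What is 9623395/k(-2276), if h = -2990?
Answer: 1924679/4892808240 ≈ 0.00039337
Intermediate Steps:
k(j) = 2*j*(-2990 + 2360*j) (k(j) = (j + (2359*j - 2990))*(j + j) = (j + (-2990 + 2359*j))*(2*j) = (-2990 + 2360*j)*(2*j) = 2*j*(-2990 + 2360*j))
9623395/k(-2276) = 9623395/((20*(-2276)*(-299 + 236*(-2276)))) = 9623395/((20*(-2276)*(-299 - 537136))) = 9623395/((20*(-2276)*(-537435))) = 9623395/24464041200 = 9623395*(1/24464041200) = 1924679/4892808240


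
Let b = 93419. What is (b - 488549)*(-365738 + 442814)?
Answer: -30455039880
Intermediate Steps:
(b - 488549)*(-365738 + 442814) = (93419 - 488549)*(-365738 + 442814) = -395130*77076 = -30455039880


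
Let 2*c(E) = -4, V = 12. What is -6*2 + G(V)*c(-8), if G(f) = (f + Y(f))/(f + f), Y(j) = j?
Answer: -14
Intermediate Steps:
c(E) = -2 (c(E) = (1/2)*(-4) = -2)
G(f) = 1 (G(f) = (f + f)/(f + f) = (2*f)/((2*f)) = (2*f)*(1/(2*f)) = 1)
-6*2 + G(V)*c(-8) = -6*2 + 1*(-2) = -12 - 2 = -14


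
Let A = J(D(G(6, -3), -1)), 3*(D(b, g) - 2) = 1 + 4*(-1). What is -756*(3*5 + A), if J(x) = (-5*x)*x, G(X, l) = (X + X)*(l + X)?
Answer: -7560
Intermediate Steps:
G(X, l) = 2*X*(X + l) (G(X, l) = (2*X)*(X + l) = 2*X*(X + l))
D(b, g) = 1 (D(b, g) = 2 + (1 + 4*(-1))/3 = 2 + (1 - 4)/3 = 2 + (⅓)*(-3) = 2 - 1 = 1)
J(x) = -5*x²
A = -5 (A = -5*1² = -5*1 = -5)
-756*(3*5 + A) = -756*(3*5 - 5) = -756*(15 - 5) = -756*10 = -7560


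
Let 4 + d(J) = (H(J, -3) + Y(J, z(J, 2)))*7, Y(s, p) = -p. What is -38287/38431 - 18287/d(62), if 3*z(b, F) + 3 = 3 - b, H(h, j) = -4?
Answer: -2121304097/12989678 ≈ -163.31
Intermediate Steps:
z(b, F) = -b/3 (z(b, F) = -1 + (3 - b)/3 = -1 + (1 - b/3) = -b/3)
d(J) = -32 + 7*J/3 (d(J) = -4 + (-4 - (-1)*J/3)*7 = -4 + (-4 + J/3)*7 = -4 + (-28 + 7*J/3) = -32 + 7*J/3)
-38287/38431 - 18287/d(62) = -38287/38431 - 18287/(-32 + (7/3)*62) = -38287*1/38431 - 18287/(-32 + 434/3) = -38287/38431 - 18287/338/3 = -38287/38431 - 18287*3/338 = -38287/38431 - 54861/338 = -2121304097/12989678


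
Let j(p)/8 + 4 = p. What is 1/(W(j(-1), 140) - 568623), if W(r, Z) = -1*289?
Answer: -1/568912 ≈ -1.7577e-6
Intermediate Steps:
j(p) = -32 + 8*p
W(r, Z) = -289
1/(W(j(-1), 140) - 568623) = 1/(-289 - 568623) = 1/(-568912) = -1/568912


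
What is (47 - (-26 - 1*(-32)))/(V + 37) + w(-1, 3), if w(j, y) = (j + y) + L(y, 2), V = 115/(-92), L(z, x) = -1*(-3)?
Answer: 879/143 ≈ 6.1469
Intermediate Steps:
L(z, x) = 3
V = -5/4 (V = 115*(-1/92) = -5/4 ≈ -1.2500)
w(j, y) = 3 + j + y (w(j, y) = (j + y) + 3 = 3 + j + y)
(47 - (-26 - 1*(-32)))/(V + 37) + w(-1, 3) = (47 - (-26 - 1*(-32)))/(-5/4 + 37) + (3 - 1 + 3) = (47 - (-26 + 32))/(143/4) + 5 = 4*(47 - 1*6)/143 + 5 = 4*(47 - 6)/143 + 5 = (4/143)*41 + 5 = 164/143 + 5 = 879/143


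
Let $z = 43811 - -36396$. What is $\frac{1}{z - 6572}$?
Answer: $\frac{1}{73635} \approx 1.3581 \cdot 10^{-5}$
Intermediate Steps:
$z = 80207$ ($z = 43811 + 36396 = 80207$)
$\frac{1}{z - 6572} = \frac{1}{80207 - 6572} = \frac{1}{73635}$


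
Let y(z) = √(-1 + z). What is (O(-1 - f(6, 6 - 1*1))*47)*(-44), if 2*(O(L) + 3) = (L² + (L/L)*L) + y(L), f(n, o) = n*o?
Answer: -955416 - 4136*I*√2 ≈ -9.5542e+5 - 5849.2*I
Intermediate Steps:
O(L) = -3 + L/2 + L²/2 + √(-1 + L)/2 (O(L) = -3 + ((L² + (L/L)*L) + √(-1 + L))/2 = -3 + ((L² + 1*L) + √(-1 + L))/2 = -3 + ((L² + L) + √(-1 + L))/2 = -3 + ((L + L²) + √(-1 + L))/2 = -3 + (L + L² + √(-1 + L))/2 = -3 + (L/2 + L²/2 + √(-1 + L)/2) = -3 + L/2 + L²/2 + √(-1 + L)/2)
(O(-1 - f(6, 6 - 1*1))*47)*(-44) = ((-3 + (-1 - 6*(6 - 1*1))/2 + (-1 - 6*(6 - 1*1))²/2 + √(-1 + (-1 - 6*(6 - 1*1)))/2)*47)*(-44) = ((-3 + (-1 - 6*(6 - 1))/2 + (-1 - 6*(6 - 1))²/2 + √(-1 + (-1 - 6*(6 - 1)))/2)*47)*(-44) = ((-3 + (-1 - 6*5)/2 + (-1 - 6*5)²/2 + √(-1 + (-1 - 6*5))/2)*47)*(-44) = ((-3 + (-1 - 1*30)/2 + (-1 - 1*30)²/2 + √(-1 + (-1 - 1*30))/2)*47)*(-44) = ((-3 + (-1 - 30)/2 + (-1 - 30)²/2 + √(-1 + (-1 - 30))/2)*47)*(-44) = ((-3 + (½)*(-31) + (½)*(-31)² + √(-1 - 31)/2)*47)*(-44) = ((-3 - 31/2 + (½)*961 + √(-32)/2)*47)*(-44) = ((-3 - 31/2 + 961/2 + (4*I*√2)/2)*47)*(-44) = ((-3 - 31/2 + 961/2 + 2*I*√2)*47)*(-44) = ((462 + 2*I*√2)*47)*(-44) = (21714 + 94*I*√2)*(-44) = -955416 - 4136*I*√2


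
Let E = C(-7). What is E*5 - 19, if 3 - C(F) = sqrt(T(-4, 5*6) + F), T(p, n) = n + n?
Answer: -4 - 5*sqrt(53) ≈ -40.401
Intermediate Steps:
T(p, n) = 2*n
C(F) = 3 - sqrt(60 + F) (C(F) = 3 - sqrt(2*(5*6) + F) = 3 - sqrt(2*30 + F) = 3 - sqrt(60 + F))
E = 3 - sqrt(53) (E = 3 - sqrt(60 - 7) = 3 - sqrt(53) ≈ -4.2801)
E*5 - 19 = (3 - sqrt(53))*5 - 19 = (15 - 5*sqrt(53)) - 19 = -4 - 5*sqrt(53)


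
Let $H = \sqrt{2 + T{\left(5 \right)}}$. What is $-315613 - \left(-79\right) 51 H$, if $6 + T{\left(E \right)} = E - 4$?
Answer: $-315613 + 4029 i \sqrt{3} \approx -3.1561 \cdot 10^{5} + 6978.4 i$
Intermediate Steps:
$T{\left(E \right)} = -10 + E$ ($T{\left(E \right)} = -6 + \left(E - 4\right) = -6 + \left(-4 + E\right) = -10 + E$)
$H = i \sqrt{3}$ ($H = \sqrt{2 + \left(-10 + 5\right)} = \sqrt{2 - 5} = \sqrt{-3} = i \sqrt{3} \approx 1.732 i$)
$-315613 - \left(-79\right) 51 H = -315613 - \left(-79\right) 51 i \sqrt{3} = -315613 - - 4029 i \sqrt{3} = -315613 + 4029 i \sqrt{3}$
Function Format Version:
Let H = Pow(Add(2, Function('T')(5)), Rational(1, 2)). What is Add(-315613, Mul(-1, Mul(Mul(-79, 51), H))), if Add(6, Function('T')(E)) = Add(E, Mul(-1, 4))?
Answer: Add(-315613, Mul(4029, I, Pow(3, Rational(1, 2)))) ≈ Add(-3.1561e+5, Mul(6978.4, I))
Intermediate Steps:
Function('T')(E) = Add(-10, E) (Function('T')(E) = Add(-6, Add(E, Mul(-1, 4))) = Add(-6, Add(E, -4)) = Add(-6, Add(-4, E)) = Add(-10, E))
H = Mul(I, Pow(3, Rational(1, 2))) (H = Pow(Add(2, Add(-10, 5)), Rational(1, 2)) = Pow(Add(2, -5), Rational(1, 2)) = Pow(-3, Rational(1, 2)) = Mul(I, Pow(3, Rational(1, 2))) ≈ Mul(1.7320, I))
Add(-315613, Mul(-1, Mul(Mul(-79, 51), H))) = Add(-315613, Mul(-1, Mul(Mul(-79, 51), Mul(I, Pow(3, Rational(1, 2)))))) = Add(-315613, Mul(-1, Mul(-4029, Mul(I, Pow(3, Rational(1, 2)))))) = Add(-315613, Mul(-1, Mul(-4029, I, Pow(3, Rational(1, 2))))) = Add(-315613, Mul(4029, I, Pow(3, Rational(1, 2))))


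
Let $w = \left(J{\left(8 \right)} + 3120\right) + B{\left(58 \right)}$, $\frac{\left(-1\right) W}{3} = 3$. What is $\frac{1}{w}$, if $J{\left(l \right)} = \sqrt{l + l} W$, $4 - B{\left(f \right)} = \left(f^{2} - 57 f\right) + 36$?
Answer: $\frac{1}{2994} \approx 0.000334$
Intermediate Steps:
$W = -9$ ($W = \left(-3\right) 3 = -9$)
$B{\left(f \right)} = -32 - f^{2} + 57 f$ ($B{\left(f \right)} = 4 - \left(\left(f^{2} - 57 f\right) + 36\right) = 4 - \left(36 + f^{2} - 57 f\right) = -32 - f^{2} + 57 f$)
$J{\left(l \right)} = - 9 \sqrt{2} \sqrt{l}$ ($J{\left(l \right)} = \sqrt{l + l} \left(-9\right) = \sqrt{2 l} \left(-9\right) = \sqrt{2} \sqrt{l} \left(-9\right) = - 9 \sqrt{2} \sqrt{l}$)
$w = 2994$ ($w = \left(- 9 \sqrt{2} \sqrt{8} + 3120\right) - 90 = \left(- 9 \sqrt{2} \cdot 2 \sqrt{2} + 3120\right) - 90 = \left(-36 + 3120\right) - 90 = 3084 - 90 = 2994$)
$\frac{1}{w} = \frac{1}{2994}$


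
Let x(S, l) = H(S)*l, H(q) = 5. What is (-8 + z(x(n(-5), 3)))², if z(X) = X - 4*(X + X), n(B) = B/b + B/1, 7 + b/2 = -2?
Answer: 12769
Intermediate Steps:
b = -18 (b = -14 + 2*(-2) = -14 - 4 = -18)
n(B) = 17*B/18 (n(B) = B/(-18) + B/1 = B*(-1/18) + B*1 = -B/18 + B = 17*B/18)
x(S, l) = 5*l
z(X) = -7*X (z(X) = X - 8*X = -7*X)
(-8 + z(x(n(-5), 3)))² = (-8 - 35*3)² = (-8 - 7*15)² = (-8 - 105)² = (-113)² = 12769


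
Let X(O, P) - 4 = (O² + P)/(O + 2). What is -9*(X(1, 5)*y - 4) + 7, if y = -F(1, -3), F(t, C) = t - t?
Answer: 43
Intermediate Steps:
F(t, C) = 0
y = 0 (y = -1*0 = 0)
X(O, P) = 4 + (P + O²)/(2 + O) (X(O, P) = 4 + (O² + P)/(O + 2) = 4 + (P + O²)/(2 + O))
-9*(X(1, 5)*y - 4) + 7 = -9*(((8 + 5 + 1² + 4*1)/(2 + 1))*0 - 4) + 7 = -9*(((8 + 5 + 1 + 4)/3)*0 - 4) + 7 = -9*(((⅓)*18)*0 - 4) + 7 = -9*(6*0 - 4) + 7 = -9*(0 - 4) + 7 = -9*(-4) + 7 = 36 + 7 = 43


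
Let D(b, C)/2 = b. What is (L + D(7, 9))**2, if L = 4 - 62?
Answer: 1936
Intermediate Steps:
D(b, C) = 2*b
L = -58
(L + D(7, 9))**2 = (-58 + 2*7)**2 = (-58 + 14)**2 = (-44)**2 = 1936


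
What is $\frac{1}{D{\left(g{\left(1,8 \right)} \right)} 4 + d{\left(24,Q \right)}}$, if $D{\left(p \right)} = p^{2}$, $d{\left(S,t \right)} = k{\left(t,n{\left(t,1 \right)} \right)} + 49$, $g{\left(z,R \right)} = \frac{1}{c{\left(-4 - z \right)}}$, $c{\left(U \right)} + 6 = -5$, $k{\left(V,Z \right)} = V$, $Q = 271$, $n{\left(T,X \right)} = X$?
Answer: $\frac{121}{38724} \approx 0.0031247$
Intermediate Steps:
$c{\left(U \right)} = -11$ ($c{\left(U \right)} = -6 - 5 = -11$)
$g{\left(z,R \right)} = - \frac{1}{11}$ ($g{\left(z,R \right)} = \frac{1}{-11} = - \frac{1}{11}$)
$d{\left(S,t \right)} = 49 + t$ ($d{\left(S,t \right)} = t + 49 = 49 + t$)
$\frac{1}{D{\left(g{\left(1,8 \right)} \right)} 4 + d{\left(24,Q \right)}} = \frac{1}{\left(- \frac{1}{11}\right)^{2} \cdot 4 + \left(49 + 271\right)} = \frac{1}{\frac{1}{121} \cdot 4 + 320} = \frac{1}{\frac{4}{121} + 320} = \frac{1}{\frac{38724}{121}} = \frac{121}{38724}$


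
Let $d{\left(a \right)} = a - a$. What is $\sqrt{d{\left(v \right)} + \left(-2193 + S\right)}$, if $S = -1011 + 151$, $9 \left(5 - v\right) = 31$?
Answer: $i \sqrt{3053} \approx 55.254 i$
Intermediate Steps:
$v = \frac{14}{9}$ ($v = 5 - \frac{31}{9} = \frac{14}{9} \approx 1.5556$)
$S = -860$
$d{\left(a \right)} = 0$
$\sqrt{d{\left(v \right)} + \left(-2193 + S\right)} = \sqrt{0 - 3053} = \sqrt{-3053} = i \sqrt{3053}$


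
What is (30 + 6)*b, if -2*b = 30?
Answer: -540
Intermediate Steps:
b = -15 (b = -½*30 = -15)
(30 + 6)*b = (30 + 6)*(-15) = 36*(-15) = -540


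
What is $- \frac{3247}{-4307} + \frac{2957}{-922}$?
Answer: $- \frac{9742065}{3971054} \approx -2.4533$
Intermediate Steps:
$- \frac{3247}{-4307} + \frac{2957}{-922} = \left(-3247\right) \left(- \frac{1}{4307}\right) + 2957 \left(- \frac{1}{922}\right) = \frac{3247}{4307} - \frac{2957}{922} = - \frac{9742065}{3971054}$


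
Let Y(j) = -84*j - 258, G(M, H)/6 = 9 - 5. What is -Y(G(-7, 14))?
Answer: 2274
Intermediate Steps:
G(M, H) = 24 (G(M, H) = 6*(9 - 5) = 6*4 = 24)
Y(j) = -258 - 84*j
-Y(G(-7, 14)) = -(-258 - 84*24) = -(-258 - 2016) = -1*(-2274) = 2274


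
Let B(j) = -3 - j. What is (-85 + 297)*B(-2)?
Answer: -212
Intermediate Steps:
(-85 + 297)*B(-2) = (-85 + 297)*(-3 - 1*(-2)) = 212*(-3 + 2) = 212*(-1) = -212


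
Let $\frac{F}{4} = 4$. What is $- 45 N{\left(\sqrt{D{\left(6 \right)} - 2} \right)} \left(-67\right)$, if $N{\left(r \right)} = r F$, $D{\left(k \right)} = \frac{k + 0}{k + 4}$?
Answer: $9648 i \sqrt{35} \approx 57078.0 i$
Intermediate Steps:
$F = 16$ ($F = 4 \cdot 4 = 16$)
$D{\left(k \right)} = \frac{k}{4 + k}$
$N{\left(r \right)} = 16 r$ ($N{\left(r \right)} = r 16 = 16 r$)
$- 45 N{\left(\sqrt{D{\left(6 \right)} - 2} \right)} \left(-67\right) = - 45 \cdot 16 \sqrt{\frac{6}{4 + 6} - 2} \left(-67\right) = - 45 \cdot 16 \sqrt{\frac{6}{10} - 2} \left(-67\right) = - 45 \cdot 16 \sqrt{6 \cdot \frac{1}{10} - 2} \left(-67\right) = - 45 \cdot 16 \sqrt{\frac{3}{5} - 2} \left(-67\right) = - 45 \cdot 16 \sqrt{- \frac{7}{5}} \left(-67\right) = - 45 \cdot 16 \frac{i \sqrt{35}}{5} \left(-67\right) = - 45 \frac{16 i \sqrt{35}}{5} \left(-67\right) = - 144 i \sqrt{35} \left(-67\right) = 9648 i \sqrt{35}$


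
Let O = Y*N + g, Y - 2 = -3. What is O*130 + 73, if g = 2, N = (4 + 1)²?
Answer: -2917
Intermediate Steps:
Y = -1 (Y = 2 - 3 = -1)
N = 25 (N = 5² = 25)
O = -23 (O = -1*25 + 2 = -25 + 2 = -23)
O*130 + 73 = -23*130 + 73 = -2990 + 73 = -2917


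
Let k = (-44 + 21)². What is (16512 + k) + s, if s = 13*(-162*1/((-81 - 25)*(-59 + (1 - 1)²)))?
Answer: 53286154/3127 ≈ 17041.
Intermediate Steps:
k = 529 (k = (-23)² = 529)
s = -1053/3127 (s = 13*(-162*(-1/(106*(-59 + 0²)))) = 13*(-162*(-1/(106*(-59 + 0)))) = 13*(-162/((-59*(-106)))) = 13*(-162/6254) = 13*(-162*1/6254) = 13*(-81/3127) = -1053/3127 ≈ -0.33674)
(16512 + k) + s = (16512 + 529) - 1053/3127 = 17041 - 1053/3127 = 53286154/3127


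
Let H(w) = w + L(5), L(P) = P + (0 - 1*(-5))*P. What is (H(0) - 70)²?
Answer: 1600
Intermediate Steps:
L(P) = 6*P (L(P) = P + (0 + 5)*P = P + 5*P = 6*P)
H(w) = 30 + w (H(w) = w + 6*5 = w + 30 = 30 + w)
(H(0) - 70)² = ((30 + 0) - 70)² = (30 - 70)² = (-40)² = 1600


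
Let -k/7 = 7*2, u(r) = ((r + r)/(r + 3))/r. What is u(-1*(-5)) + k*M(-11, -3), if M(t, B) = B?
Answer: 1177/4 ≈ 294.25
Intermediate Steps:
u(r) = 2/(3 + r) (u(r) = ((2*r)/(3 + r))/r = (2*r/(3 + r))/r = 2/(3 + r))
k = -98 (k = -49*2 = -7*14 = -98)
u(-1*(-5)) + k*M(-11, -3) = 2/(3 - 1*(-5)) - 98*(-3) = 2/(3 + 5) + 294 = 2/8 + 294 = 2*(⅛) + 294 = ¼ + 294 = 1177/4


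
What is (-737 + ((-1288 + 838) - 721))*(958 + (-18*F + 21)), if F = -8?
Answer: -2142684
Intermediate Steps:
(-737 + ((-1288 + 838) - 721))*(958 + (-18*F + 21)) = (-737 + ((-1288 + 838) - 721))*(958 + (-18*(-8) + 21)) = (-737 + (-450 - 721))*(958 + (144 + 21)) = (-737 - 1171)*(958 + 165) = -1908*1123 = -2142684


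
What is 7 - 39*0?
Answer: 7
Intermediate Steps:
7 - 39*0 = 7 + 0 = 7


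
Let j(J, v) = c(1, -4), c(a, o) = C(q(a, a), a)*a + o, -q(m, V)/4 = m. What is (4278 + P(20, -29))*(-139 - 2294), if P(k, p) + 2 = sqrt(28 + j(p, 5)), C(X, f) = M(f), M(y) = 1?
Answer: -10415673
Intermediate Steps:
q(m, V) = -4*m
C(X, f) = 1
c(a, o) = a + o (c(a, o) = 1*a + o = a + o)
j(J, v) = -3 (j(J, v) = 1 - 4 = -3)
P(k, p) = 3 (P(k, p) = -2 + sqrt(28 - 3) = -2 + sqrt(25) = -2 + 5 = 3)
(4278 + P(20, -29))*(-139 - 2294) = (4278 + 3)*(-139 - 2294) = 4281*(-2433) = -10415673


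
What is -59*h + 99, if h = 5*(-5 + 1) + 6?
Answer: 925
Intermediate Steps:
h = -14 (h = 5*(-4) + 6 = -20 + 6 = -14)
-59*h + 99 = -59*(-14) + 99 = 826 + 99 = 925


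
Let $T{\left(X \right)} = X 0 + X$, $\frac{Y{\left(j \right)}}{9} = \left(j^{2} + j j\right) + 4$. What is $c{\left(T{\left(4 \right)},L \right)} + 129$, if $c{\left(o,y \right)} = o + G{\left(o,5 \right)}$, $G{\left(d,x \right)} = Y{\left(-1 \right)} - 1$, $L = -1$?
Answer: $186$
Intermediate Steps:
$Y{\left(j \right)} = 36 + 18 j^{2}$ ($Y{\left(j \right)} = 9 \left(\left(j^{2} + j j\right) + 4\right) = 9 \left(\left(j^{2} + j^{2}\right) + 4\right) = 9 \left(2 j^{2} + 4\right) = 9 \left(4 + 2 j^{2}\right) = 36 + 18 j^{2}$)
$T{\left(X \right)} = X$ ($T{\left(X \right)} = 0 + X = X$)
$G{\left(d,x \right)} = 53$ ($G{\left(d,x \right)} = \left(36 + 18 \left(-1\right)^{2}\right) - 1 = \left(36 + 18 \cdot 1\right) - 1 = \left(36 + 18\right) - 1 = 54 - 1 = 53$)
$c{\left(o,y \right)} = 53 + o$ ($c{\left(o,y \right)} = o + 53 = 53 + o$)
$c{\left(T{\left(4 \right)},L \right)} + 129 = \left(53 + 4\right) + 129 = 57 + 129 = 186$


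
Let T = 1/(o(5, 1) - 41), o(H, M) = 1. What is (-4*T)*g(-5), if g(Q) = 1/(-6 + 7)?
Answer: ⅒ ≈ 0.10000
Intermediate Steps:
g(Q) = 1 (g(Q) = 1/1 = 1)
T = -1/40 (T = 1/(1 - 41) = 1/(-40) = -1/40 ≈ -0.025000)
(-4*T)*g(-5) = -4*(-1/40)*1 = (⅒)*1 = ⅒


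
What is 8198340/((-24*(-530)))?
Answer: 136639/212 ≈ 644.52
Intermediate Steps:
8198340/((-24*(-530))) = 8198340/12720 = 8198340*(1/12720) = 136639/212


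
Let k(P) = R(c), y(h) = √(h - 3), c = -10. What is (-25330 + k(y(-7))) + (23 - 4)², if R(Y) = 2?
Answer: -24967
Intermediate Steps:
y(h) = √(-3 + h)
k(P) = 2
(-25330 + k(y(-7))) + (23 - 4)² = (-25330 + 2) + (23 - 4)² = -25328 + 19² = -25328 + 361 = -24967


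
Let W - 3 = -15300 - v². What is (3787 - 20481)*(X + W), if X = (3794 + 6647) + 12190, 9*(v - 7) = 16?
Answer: -9812950222/81 ≈ -1.2115e+8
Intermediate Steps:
v = 79/9 (v = 7 + (⅑)*16 = 7 + 16/9 = 79/9 ≈ 8.7778)
X = 22631 (X = 10441 + 12190 = 22631)
W = -1245298/81 (W = 3 + (-15300 - (79/9)²) = 3 + (-15300 - 1*6241/81) = 3 + (-15300 - 6241/81) = 3 - 1245541/81 = -1245298/81 ≈ -15374.)
(3787 - 20481)*(X + W) = (3787 - 20481)*(22631 - 1245298/81) = -16694*587813/81 = -9812950222/81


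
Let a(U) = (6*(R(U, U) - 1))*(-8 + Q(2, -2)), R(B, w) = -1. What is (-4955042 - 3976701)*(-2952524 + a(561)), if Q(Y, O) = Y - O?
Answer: 26370756845668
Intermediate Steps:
a(U) = 48 (a(U) = (6*(-1 - 1))*(-8 + (2 - 1*(-2))) = (6*(-2))*(-8 + (2 + 2)) = -12*(-8 + 4) = -12*(-4) = 48)
(-4955042 - 3976701)*(-2952524 + a(561)) = (-4955042 - 3976701)*(-2952524 + 48) = -8931743*(-2952476) = 26370756845668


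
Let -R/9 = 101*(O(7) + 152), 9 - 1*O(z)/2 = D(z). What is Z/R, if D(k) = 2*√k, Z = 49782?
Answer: -705245/2180691 - 16594*√7/2180691 ≈ -0.34354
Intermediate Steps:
O(z) = 18 - 4*√z
R = -154530 + 3636*√7 (R = -909*((18 - 4*√7) + 152) = -909*(170 - 4*√7) = -9*(17170 - 404*√7) = -154530 + 3636*√7 ≈ -1.4491e+5)
Z/R = 49782/(-154530 + 3636*√7)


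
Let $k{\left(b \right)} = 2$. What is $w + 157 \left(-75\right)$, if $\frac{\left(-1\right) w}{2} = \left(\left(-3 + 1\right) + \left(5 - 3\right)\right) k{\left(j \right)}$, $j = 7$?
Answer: $-11775$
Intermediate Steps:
$w = 0$ ($w = - 2 \left(\left(-3 + 1\right) + \left(5 - 3\right)\right) 2 = - 2 \left(-2 + \left(5 - 3\right)\right) 2 = - 2 \left(-2 + 2\right) 2 = - 2 \cdot 0 \cdot 2 = \left(-2\right) 0 = 0$)
$w + 157 \left(-75\right) = 0 + 157 \left(-75\right) = 0 - 11775 = -11775$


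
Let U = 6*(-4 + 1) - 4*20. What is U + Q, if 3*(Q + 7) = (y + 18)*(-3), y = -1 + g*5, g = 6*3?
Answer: -212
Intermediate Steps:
g = 18
y = 89 (y = -1 + 18*5 = -1 + 90 = 89)
U = -98 (U = 6*(-3) - 80 = -18 - 80 = -98)
Q = -114 (Q = -7 + ((89 + 18)*(-3))/3 = -7 + (107*(-3))/3 = -7 + (⅓)*(-321) = -7 - 107 = -114)
U + Q = -98 - 114 = -212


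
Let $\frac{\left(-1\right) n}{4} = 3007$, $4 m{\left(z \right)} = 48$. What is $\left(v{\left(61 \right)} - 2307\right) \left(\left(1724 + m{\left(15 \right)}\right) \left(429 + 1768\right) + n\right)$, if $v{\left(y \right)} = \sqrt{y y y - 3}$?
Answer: $-8771130948 + 3801964 \sqrt{226978} \approx -6.9598 \cdot 10^{9}$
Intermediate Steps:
$m{\left(z \right)} = 12$ ($m{\left(z \right)} = \frac{1}{4} \cdot 48 = 12$)
$n = -12028$ ($n = \left(-4\right) 3007 = -12028$)
$v{\left(y \right)} = \sqrt{-3 + y^{3}}$ ($v{\left(y \right)} = \sqrt{y^{2} y - 3} = \sqrt{y^{3} - 3} = \sqrt{-3 + y^{3}}$)
$\left(v{\left(61 \right)} - 2307\right) \left(\left(1724 + m{\left(15 \right)}\right) \left(429 + 1768\right) + n\right) = \left(\sqrt{-3 + 61^{3}} - 2307\right) \left(\left(1724 + 12\right) \left(429 + 1768\right) - 12028\right) = \left(\sqrt{-3 + 226981} - 2307\right) \left(1736 \cdot 2197 - 12028\right) = \left(\sqrt{226978} - 2307\right) \left(3813992 - 12028\right) = \left(-2307 + \sqrt{226978}\right) 3801964 = -8771130948 + 3801964 \sqrt{226978}$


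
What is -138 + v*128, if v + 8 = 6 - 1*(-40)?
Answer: 4726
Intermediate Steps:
v = 38 (v = -8 + (6 - 1*(-40)) = -8 + (6 + 40) = -8 + 46 = 38)
-138 + v*128 = -138 + 38*128 = -138 + 4864 = 4726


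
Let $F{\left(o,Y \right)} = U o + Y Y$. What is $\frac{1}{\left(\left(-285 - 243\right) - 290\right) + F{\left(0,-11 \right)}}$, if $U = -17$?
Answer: $- \frac{1}{697} \approx -0.0014347$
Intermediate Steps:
$F{\left(o,Y \right)} = Y^{2} - 17 o$ ($F{\left(o,Y \right)} = - 17 o + Y Y = - 17 o + Y^{2} = Y^{2} - 17 o$)
$\frac{1}{\left(\left(-285 - 243\right) - 290\right) + F{\left(0,-11 \right)}} = \frac{1}{\left(\left(-285 - 243\right) - 290\right) + \left(\left(-11\right)^{2} - 0\right)} = \frac{1}{\left(-528 - 290\right) + \left(121 + 0\right)} = \frac{1}{-818 + 121} = \frac{1}{-697} = - \frac{1}{697}$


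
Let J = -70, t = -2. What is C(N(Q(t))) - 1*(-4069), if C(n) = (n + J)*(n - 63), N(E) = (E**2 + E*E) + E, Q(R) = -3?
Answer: 6709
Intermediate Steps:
N(E) = E + 2*E**2 (N(E) = (E**2 + E**2) + E = 2*E**2 + E = E + 2*E**2)
C(n) = (-70 + n)*(-63 + n) (C(n) = (n - 70)*(n - 63) = (-70 + n)*(-63 + n))
C(N(Q(t))) - 1*(-4069) = (4410 + (-3*(1 + 2*(-3)))**2 - (-399)*(1 + 2*(-3))) - 1*(-4069) = (4410 + (-3*(1 - 6))**2 - (-399)*(1 - 6)) + 4069 = (4410 + (-3*(-5))**2 - (-399)*(-5)) + 4069 = (4410 + 15**2 - 133*15) + 4069 = (4410 + 225 - 1995) + 4069 = 2640 + 4069 = 6709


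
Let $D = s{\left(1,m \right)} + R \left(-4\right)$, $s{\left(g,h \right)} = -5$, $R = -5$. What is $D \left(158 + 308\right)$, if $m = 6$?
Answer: $6990$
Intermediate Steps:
$D = 15$ ($D = -5 - -20 = -5 + 20 = 15$)
$D \left(158 + 308\right) = 15 \left(158 + 308\right) = 15 \cdot 466 = 6990$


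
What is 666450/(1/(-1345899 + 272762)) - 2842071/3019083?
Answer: -719741490940315007/1006361 ≈ -7.1519e+11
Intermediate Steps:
666450/(1/(-1345899 + 272762)) - 2842071/3019083 = 666450/(1/(-1073137)) - 2842071*1/3019083 = 666450/(-1/1073137) - 947357/1006361 = 666450*(-1073137) - 947357/1006361 = -715192153650 - 947357/1006361 = -719741490940315007/1006361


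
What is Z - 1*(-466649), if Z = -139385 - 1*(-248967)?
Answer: 576231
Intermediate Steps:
Z = 109582 (Z = -139385 + 248967 = 109582)
Z - 1*(-466649) = 109582 - 1*(-466649) = 109582 + 466649 = 576231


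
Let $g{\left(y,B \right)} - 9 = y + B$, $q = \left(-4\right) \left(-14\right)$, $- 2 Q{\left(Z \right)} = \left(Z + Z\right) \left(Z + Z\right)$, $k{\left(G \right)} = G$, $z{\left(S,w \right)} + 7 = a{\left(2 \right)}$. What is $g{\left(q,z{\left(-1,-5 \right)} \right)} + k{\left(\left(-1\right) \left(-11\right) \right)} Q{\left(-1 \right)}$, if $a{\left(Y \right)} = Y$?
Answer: $38$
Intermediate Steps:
$z{\left(S,w \right)} = -5$ ($z{\left(S,w \right)} = -7 + 2 = -5$)
$Q{\left(Z \right)} = - 2 Z^{2}$ ($Q{\left(Z \right)} = - \frac{\left(Z + Z\right) \left(Z + Z\right)}{2} = - \frac{2 Z 2 Z}{2} = - \frac{4 Z^{2}}{2} = - 2 Z^{2}$)
$q = 56$
$g{\left(y,B \right)} = 9 + B + y$ ($g{\left(y,B \right)} = 9 + \left(y + B\right) = 9 + \left(B + y\right) = 9 + B + y$)
$g{\left(q,z{\left(-1,-5 \right)} \right)} + k{\left(\left(-1\right) \left(-11\right) \right)} Q{\left(-1 \right)} = \left(9 - 5 + 56\right) + \left(-1\right) \left(-11\right) \left(- 2 \left(-1\right)^{2}\right) = 60 + 11 \left(\left(-2\right) 1\right) = 60 + 11 \left(-2\right) = 60 - 22 = 38$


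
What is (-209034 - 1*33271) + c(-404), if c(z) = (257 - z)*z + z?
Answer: -509753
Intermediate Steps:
c(z) = z + z*(257 - z) (c(z) = z*(257 - z) + z = z + z*(257 - z))
(-209034 - 1*33271) + c(-404) = (-209034 - 1*33271) - 404*(258 - 1*(-404)) = (-209034 - 33271) - 404*(258 + 404) = -242305 - 404*662 = -242305 - 267448 = -509753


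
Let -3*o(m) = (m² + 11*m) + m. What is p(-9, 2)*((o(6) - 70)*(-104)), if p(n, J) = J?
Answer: 22048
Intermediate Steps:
o(m) = -4*m - m²/3 (o(m) = -((m² + 11*m) + m)/3 = -(m² + 12*m)/3 = -4*m - m²/3)
p(-9, 2)*((o(6) - 70)*(-104)) = 2*((-⅓*6*(12 + 6) - 70)*(-104)) = 2*((-⅓*6*18 - 70)*(-104)) = 2*((-36 - 70)*(-104)) = 2*(-106*(-104)) = 2*11024 = 22048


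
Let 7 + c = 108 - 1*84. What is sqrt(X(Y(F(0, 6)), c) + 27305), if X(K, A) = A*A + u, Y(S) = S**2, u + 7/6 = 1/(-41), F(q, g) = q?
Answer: sqrt(1669806426)/246 ≈ 166.11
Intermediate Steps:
u = -293/246 (u = -7/6 + 1/(-41) = -7/6 - 1/41 = -293/246 ≈ -1.1911)
c = 17 (c = -7 + (108 - 1*84) = -7 + (108 - 84) = -7 + 24 = 17)
X(K, A) = -293/246 + A**2 (X(K, A) = A*A - 293/246 = A**2 - 293/246 = -293/246 + A**2)
sqrt(X(Y(F(0, 6)), c) + 27305) = sqrt((-293/246 + 17**2) + 27305) = sqrt((-293/246 + 289) + 27305) = sqrt(70801/246 + 27305) = sqrt(6787831/246) = sqrt(1669806426)/246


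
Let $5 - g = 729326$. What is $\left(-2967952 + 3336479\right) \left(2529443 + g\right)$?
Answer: $663393560294$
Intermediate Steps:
$g = -729321$ ($g = 5 - 729326 = -729321$)
$\left(-2967952 + 3336479\right) \left(2529443 + g\right) = \left(-2967952 + 3336479\right) \left(2529443 - 729321\right) = 368527 \cdot 1800122 = 663393560294$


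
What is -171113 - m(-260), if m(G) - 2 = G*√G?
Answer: -171115 + 520*I*√65 ≈ -1.7112e+5 + 4192.4*I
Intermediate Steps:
m(G) = 2 + G^(3/2) (m(G) = 2 + G*√G = 2 + G^(3/2))
-171113 - m(-260) = -171113 - (2 + (-260)^(3/2)) = -171113 - (2 - 520*I*√65) = -171113 + (-2 + 520*I*√65) = -171115 + 520*I*√65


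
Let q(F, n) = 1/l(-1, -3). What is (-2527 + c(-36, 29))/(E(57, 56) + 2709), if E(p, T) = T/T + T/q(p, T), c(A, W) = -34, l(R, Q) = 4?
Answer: -2561/2934 ≈ -0.87287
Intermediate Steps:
q(F, n) = ¼ (q(F, n) = 1/4 = ¼)
E(p, T) = 1 + 4*T (E(p, T) = T/T + T/(¼) = 1 + T*4 = 1 + 4*T)
(-2527 + c(-36, 29))/(E(57, 56) + 2709) = (-2527 - 34)/((1 + 4*56) + 2709) = -2561/((1 + 224) + 2709) = -2561/(225 + 2709) = -2561/2934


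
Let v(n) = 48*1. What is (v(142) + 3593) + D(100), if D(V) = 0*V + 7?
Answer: 3648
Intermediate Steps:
v(n) = 48
D(V) = 7 (D(V) = 0 + 7 = 7)
(v(142) + 3593) + D(100) = (48 + 3593) + 7 = 3641 + 7 = 3648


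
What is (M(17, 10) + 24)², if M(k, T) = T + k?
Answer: 2601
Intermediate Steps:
(M(17, 10) + 24)² = ((10 + 17) + 24)² = (27 + 24)² = 51² = 2601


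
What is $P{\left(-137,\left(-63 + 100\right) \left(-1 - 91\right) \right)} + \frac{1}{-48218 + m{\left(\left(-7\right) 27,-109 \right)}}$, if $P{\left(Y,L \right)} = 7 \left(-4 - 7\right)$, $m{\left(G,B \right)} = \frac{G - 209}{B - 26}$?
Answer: $- \frac{501195599}{6509032} \approx -77.0$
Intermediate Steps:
$m{\left(G,B \right)} = \frac{-209 + G}{-26 + B}$
$P{\left(Y,L \right)} = -77$ ($P{\left(Y,L \right)} = 7 \left(-11\right) = -77$)
$P{\left(-137,\left(-63 + 100\right) \left(-1 - 91\right) \right)} + \frac{1}{-48218 + m{\left(\left(-7\right) 27,-109 \right)}} = -77 + \frac{1}{-48218 + \frac{-209 - 189}{-26 - 109}} = -77 + \frac{1}{-48218 + \frac{-209 - 189}{-135}} = -77 + \frac{1}{-48218 - - \frac{398}{135}} = -77 + \frac{1}{-48218 + \frac{398}{135}} = -77 + \frac{1}{- \frac{6509032}{135}} = -77 - \frac{135}{6509032} = - \frac{501195599}{6509032}$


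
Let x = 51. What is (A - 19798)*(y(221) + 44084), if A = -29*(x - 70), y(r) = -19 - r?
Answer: -843865468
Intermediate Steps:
A = 551 (A = -29*(51 - 70) = -29*(-19) = 551)
(A - 19798)*(y(221) + 44084) = (551 - 19798)*((-19 - 1*221) + 44084) = -19247*((-19 - 221) + 44084) = -19247*(-240 + 44084) = -19247*43844 = -843865468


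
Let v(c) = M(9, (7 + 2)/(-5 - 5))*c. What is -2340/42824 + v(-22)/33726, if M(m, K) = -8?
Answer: -811157/16412298 ≈ -0.049424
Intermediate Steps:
v(c) = -8*c
-2340/42824 + v(-22)/33726 = -2340/42824 - 8*(-22)/33726 = -2340*1/42824 + 176*(1/33726) = -585/10706 + 8/1533 = -811157/16412298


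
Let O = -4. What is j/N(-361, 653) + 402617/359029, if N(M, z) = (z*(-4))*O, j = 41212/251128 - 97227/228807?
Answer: 6713941431722769443/5987212015933255712 ≈ 1.1214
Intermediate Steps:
j = -416300777/1596106786 (j = 41212*(1/251128) - 97227*1/228807 = 10303/62782 - 10803/25423 = -416300777/1596106786 ≈ -0.26082)
N(M, z) = 16*z (N(M, z) = (z*(-4))*(-4) = -4*z*(-4) = 16*z)
j/N(-361, 653) + 402617/359029 = -416300777/(1596106786*(16*653)) + 402617/359029 = -416300777/1596106786/10448 + 402617*(1/359029) = -416300777/1596106786*1/10448 + 402617/359029 = -416300777/16676123700128 + 402617/359029 = 6713941431722769443/5987212015933255712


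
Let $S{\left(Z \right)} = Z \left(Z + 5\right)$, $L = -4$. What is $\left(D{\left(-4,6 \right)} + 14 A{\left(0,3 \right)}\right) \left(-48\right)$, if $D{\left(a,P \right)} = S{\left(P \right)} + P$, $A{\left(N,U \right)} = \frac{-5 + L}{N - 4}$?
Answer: $-4968$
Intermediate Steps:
$S{\left(Z \right)} = Z \left(5 + Z\right)$
$A{\left(N,U \right)} = - \frac{9}{-4 + N}$ ($A{\left(N,U \right)} = \frac{-5 - 4}{N - 4} = - \frac{9}{-4 + N}$)
$D{\left(a,P \right)} = P + P \left(5 + P\right)$ ($D{\left(a,P \right)} = P \left(5 + P\right) + P = P + P \left(5 + P\right)$)
$\left(D{\left(-4,6 \right)} + 14 A{\left(0,3 \right)}\right) \left(-48\right) = \left(6 \left(6 + 6\right) + 14 \left(- \frac{9}{-4 + 0}\right)\right) \left(-48\right) = \left(6 \cdot 12 + 14 \left(- \frac{9}{-4}\right)\right) \left(-48\right) = \left(72 + 14 \left(\left(-9\right) \left(- \frac{1}{4}\right)\right)\right) \left(-48\right) = \left(72 + 14 \cdot \frac{9}{4}\right) \left(-48\right) = \left(72 + \frac{63}{2}\right) \left(-48\right) = \frac{207}{2} \left(-48\right) = -4968$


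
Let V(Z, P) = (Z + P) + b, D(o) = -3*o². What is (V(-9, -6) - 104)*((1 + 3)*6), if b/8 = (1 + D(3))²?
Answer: 126936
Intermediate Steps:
b = 5408 (b = 8*(1 - 3*3²)² = 8*(1 - 3*9)² = 8*(1 - 27)² = 8*(-26)² = 8*676 = 5408)
V(Z, P) = 5408 + P + Z (V(Z, P) = (Z + P) + 5408 = (P + Z) + 5408 = 5408 + P + Z)
(V(-9, -6) - 104)*((1 + 3)*6) = ((5408 - 6 - 9) - 104)*((1 + 3)*6) = (5393 - 104)*(4*6) = 5289*24 = 126936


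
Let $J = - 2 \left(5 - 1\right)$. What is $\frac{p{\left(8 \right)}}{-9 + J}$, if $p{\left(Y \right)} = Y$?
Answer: $- \frac{8}{17} \approx -0.47059$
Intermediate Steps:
$J = -8$ ($J = \left(-2\right) 4 = -8$)
$\frac{p{\left(8 \right)}}{-9 + J} = \frac{8}{-9 - 8} = \frac{8}{-17} = 8 \left(- \frac{1}{17}\right) = - \frac{8}{17}$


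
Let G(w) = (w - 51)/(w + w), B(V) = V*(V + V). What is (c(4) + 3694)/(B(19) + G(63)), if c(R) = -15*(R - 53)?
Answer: 93009/15164 ≈ 6.1335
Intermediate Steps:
B(V) = 2*V² (B(V) = V*(2*V) = 2*V²)
c(R) = 795 - 15*R (c(R) = -15*(-53 + R) = 795 - 15*R)
G(w) = (-51 + w)/(2*w) (G(w) = (-51 + w)/((2*w)) = (-51 + w)*(1/(2*w)) = (-51 + w)/(2*w))
(c(4) + 3694)/(B(19) + G(63)) = ((795 - 15*4) + 3694)/(2*19² + (½)*(-51 + 63)/63) = ((795 - 60) + 3694)/(2*361 + (½)*(1/63)*12) = (735 + 3694)/(722 + 2/21) = 4429/(15164/21) = 4429*(21/15164) = 93009/15164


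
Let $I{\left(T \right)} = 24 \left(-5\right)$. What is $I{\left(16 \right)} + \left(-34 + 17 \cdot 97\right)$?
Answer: $1495$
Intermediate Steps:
$I{\left(T \right)} = -120$
$I{\left(16 \right)} + \left(-34 + 17 \cdot 97\right) = -120 + \left(-34 + 17 \cdot 97\right) = -120 + \left(-34 + 1649\right) = -120 + 1615 = 1495$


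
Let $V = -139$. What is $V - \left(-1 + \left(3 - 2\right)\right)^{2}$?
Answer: $-139$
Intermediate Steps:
$V - \left(-1 + \left(3 - 2\right)\right)^{2} = -139 - \left(-1 + \left(3 - 2\right)\right)^{2} = -139 - \left(-1 + 1\right)^{2} = -139 - 0^{2} = -139 - 0 = -139 + 0 = -139$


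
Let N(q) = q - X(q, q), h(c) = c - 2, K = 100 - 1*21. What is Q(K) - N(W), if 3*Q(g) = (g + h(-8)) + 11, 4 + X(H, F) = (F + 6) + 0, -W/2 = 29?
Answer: 86/3 ≈ 28.667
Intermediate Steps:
W = -58 (W = -2*29 = -58)
X(H, F) = 2 + F (X(H, F) = -4 + ((F + 6) + 0) = -4 + ((6 + F) + 0) = -4 + (6 + F) = 2 + F)
K = 79 (K = 100 - 21 = 79)
h(c) = -2 + c
Q(g) = 1/3 + g/3 (Q(g) = ((g + (-2 - 8)) + 11)/3 = ((g - 10) + 11)/3 = ((-10 + g) + 11)/3 = (1 + g)/3 = 1/3 + g/3)
N(q) = -2 (N(q) = q - (2 + q) = q + (-2 - q) = -2)
Q(K) - N(W) = (1/3 + (1/3)*79) - 1*(-2) = (1/3 + 79/3) + 2 = 80/3 + 2 = 86/3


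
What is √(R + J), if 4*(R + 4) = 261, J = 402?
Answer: √1853/2 ≈ 21.523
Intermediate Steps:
R = 245/4 (R = -4 + (¼)*261 = -4 + 261/4 = 245/4 ≈ 61.250)
√(R + J) = √(245/4 + 402) = √(1853/4) = √1853/2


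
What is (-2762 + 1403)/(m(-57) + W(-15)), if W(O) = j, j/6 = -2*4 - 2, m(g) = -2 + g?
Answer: 1359/119 ≈ 11.420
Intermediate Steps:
j = -60 (j = 6*(-2*4 - 2) = 6*(-8 - 2) = 6*(-10) = -60)
W(O) = -60
(-2762 + 1403)/(m(-57) + W(-15)) = (-2762 + 1403)/((-2 - 57) - 60) = -1359/(-59 - 60) = -1359/(-119) = -1359*(-1/119) = 1359/119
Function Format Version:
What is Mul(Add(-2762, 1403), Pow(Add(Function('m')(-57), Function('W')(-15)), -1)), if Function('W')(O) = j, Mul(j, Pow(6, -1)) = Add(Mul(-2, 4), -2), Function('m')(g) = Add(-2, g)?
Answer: Rational(1359, 119) ≈ 11.420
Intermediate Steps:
j = -60 (j = Mul(6, Add(Mul(-2, 4), -2)) = Mul(6, Add(-8, -2)) = Mul(6, -10) = -60)
Function('W')(O) = -60
Mul(Add(-2762, 1403), Pow(Add(Function('m')(-57), Function('W')(-15)), -1)) = Mul(Add(-2762, 1403), Pow(Add(Add(-2, -57), -60), -1)) = Mul(-1359, Pow(Add(-59, -60), -1)) = Mul(-1359, Pow(-119, -1)) = Mul(-1359, Rational(-1, 119)) = Rational(1359, 119)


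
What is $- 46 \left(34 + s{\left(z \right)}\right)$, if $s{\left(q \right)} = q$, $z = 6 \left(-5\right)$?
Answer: $-184$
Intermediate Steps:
$z = -30$
$- 46 \left(34 + s{\left(z \right)}\right) = - 46 \left(34 - 30\right) = \left(-46\right) 4 = -184$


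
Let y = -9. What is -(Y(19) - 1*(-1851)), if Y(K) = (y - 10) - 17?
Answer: -1815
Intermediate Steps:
Y(K) = -36 (Y(K) = (-9 - 10) - 17 = -19 - 17 = -36)
-(Y(19) - 1*(-1851)) = -(-36 - 1*(-1851)) = -(-36 + 1851) = -1*1815 = -1815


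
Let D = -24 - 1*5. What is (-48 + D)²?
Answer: 5929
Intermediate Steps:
D = -29 (D = -24 - 5 = -29)
(-48 + D)² = (-48 - 29)² = (-77)² = 5929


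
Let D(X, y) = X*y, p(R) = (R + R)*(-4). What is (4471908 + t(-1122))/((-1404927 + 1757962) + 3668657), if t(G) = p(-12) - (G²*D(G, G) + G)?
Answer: -264130742055/670282 ≈ -3.9406e+5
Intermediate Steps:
p(R) = -8*R (p(R) = (2*R)*(-4) = -8*R)
t(G) = 96 - G - G⁴ (t(G) = -8*(-12) - (G²*(G*G) + G) = 96 - (G²*G² + G) = 96 - (G⁴ + G) = 96 - (G + G⁴) = 96 + (-G - G⁴) = 96 - G - G⁴)
(4471908 + t(-1122))/((-1404927 + 1757962) + 3668657) = (4471908 + (96 - 1*(-1122) - 1*(-1122)⁴))/((-1404927 + 1757962) + 3668657) = (4471908 + (96 + 1122 - 1*1584788925456))/(353035 + 3668657) = (4471908 + (96 + 1122 - 1584788925456))/4021692 = (4471908 - 1584788924238)*(1/4021692) = -1584784452330*1/4021692 = -264130742055/670282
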